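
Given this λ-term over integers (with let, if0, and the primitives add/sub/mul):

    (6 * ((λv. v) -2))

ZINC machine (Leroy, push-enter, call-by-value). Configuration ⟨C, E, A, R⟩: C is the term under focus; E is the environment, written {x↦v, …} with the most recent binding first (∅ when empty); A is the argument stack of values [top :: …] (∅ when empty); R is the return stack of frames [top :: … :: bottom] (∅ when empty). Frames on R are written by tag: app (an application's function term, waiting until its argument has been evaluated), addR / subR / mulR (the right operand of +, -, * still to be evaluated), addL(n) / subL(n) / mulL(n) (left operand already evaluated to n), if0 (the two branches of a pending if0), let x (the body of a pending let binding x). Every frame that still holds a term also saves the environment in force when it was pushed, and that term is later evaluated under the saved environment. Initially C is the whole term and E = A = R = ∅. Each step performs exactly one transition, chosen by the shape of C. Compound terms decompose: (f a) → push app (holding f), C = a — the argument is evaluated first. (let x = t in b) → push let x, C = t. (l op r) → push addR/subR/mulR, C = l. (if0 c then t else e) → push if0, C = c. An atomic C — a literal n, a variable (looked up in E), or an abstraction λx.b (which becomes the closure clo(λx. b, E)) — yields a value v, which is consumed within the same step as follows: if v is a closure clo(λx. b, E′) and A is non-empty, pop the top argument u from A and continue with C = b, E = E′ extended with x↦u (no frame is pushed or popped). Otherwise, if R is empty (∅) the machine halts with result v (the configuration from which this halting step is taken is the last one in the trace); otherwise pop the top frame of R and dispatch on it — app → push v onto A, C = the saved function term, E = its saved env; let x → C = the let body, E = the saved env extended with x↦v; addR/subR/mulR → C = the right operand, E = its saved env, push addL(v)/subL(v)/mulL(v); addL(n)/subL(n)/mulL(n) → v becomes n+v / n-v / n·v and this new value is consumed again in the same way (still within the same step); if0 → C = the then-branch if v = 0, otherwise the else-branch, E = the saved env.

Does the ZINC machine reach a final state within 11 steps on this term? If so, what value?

Answer: -12

Derivation:
[0] [C=(6 * ((λv. v) -2)) | E=∅ | A=∅ | R=∅]
[1] [C=6 | E=∅ | A=∅ | R=[mulR]]
[2] [C=((λv. v) -2) | E=∅ | A=∅ | R=[mulL(6)]]
[3] [C=-2 | E=∅ | A=∅ | R=[app :: mulL(6)]]
[4] [C=(λv. v) | E=∅ | A=[-2] | R=[mulL(6)]]
[5] [C=v | E={v↦-2} | A=∅ | R=[mulL(6)]]
→ final value -12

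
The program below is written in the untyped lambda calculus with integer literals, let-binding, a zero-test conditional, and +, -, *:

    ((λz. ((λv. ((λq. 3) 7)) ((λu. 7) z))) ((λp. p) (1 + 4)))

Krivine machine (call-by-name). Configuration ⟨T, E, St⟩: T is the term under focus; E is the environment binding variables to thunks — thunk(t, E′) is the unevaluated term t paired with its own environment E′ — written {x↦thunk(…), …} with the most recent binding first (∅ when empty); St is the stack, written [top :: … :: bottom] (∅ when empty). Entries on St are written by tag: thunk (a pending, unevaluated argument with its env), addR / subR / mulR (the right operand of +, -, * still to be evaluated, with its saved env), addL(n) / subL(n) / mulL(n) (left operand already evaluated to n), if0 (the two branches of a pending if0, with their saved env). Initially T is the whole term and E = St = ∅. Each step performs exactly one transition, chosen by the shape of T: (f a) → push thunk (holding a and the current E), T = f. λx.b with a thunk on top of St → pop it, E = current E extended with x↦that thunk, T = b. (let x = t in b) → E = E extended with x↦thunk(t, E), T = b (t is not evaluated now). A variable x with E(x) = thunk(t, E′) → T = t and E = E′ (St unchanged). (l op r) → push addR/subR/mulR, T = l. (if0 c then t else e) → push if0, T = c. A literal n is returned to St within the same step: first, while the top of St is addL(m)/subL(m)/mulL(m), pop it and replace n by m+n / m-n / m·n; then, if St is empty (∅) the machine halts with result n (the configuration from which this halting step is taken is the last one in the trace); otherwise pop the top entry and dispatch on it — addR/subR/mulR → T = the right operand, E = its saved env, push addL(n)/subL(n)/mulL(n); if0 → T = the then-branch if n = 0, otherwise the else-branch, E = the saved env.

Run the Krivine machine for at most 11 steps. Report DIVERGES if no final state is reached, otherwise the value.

[0] [T=((λz. ((λv. ((λq. 3) 7)) ((λu. 7) z))) ((λp. p) (1 + 4))) | E=∅ | St=∅]
[1] [T=(λz. ((λv. ((λq. 3) 7)) ((λu. 7) z))) | E=∅ | St=[thunk]]
[2] [T=((λv. ((λq. 3) 7)) ((λu. 7) z)) | E={z↦thunk(((λp. p) (1 + 4)), ∅)} | St=∅]
[3] [T=(λv. ((λq. 3) 7)) | E={z↦thunk(((λp. p) (1 + 4)), ∅)} | St=[thunk]]
[4] [T=((λq. 3) 7) | E={v↦thunk(((λu. 7) z), {z↦thunk(((λp. p) (1 + 4)), ∅)}), z↦thunk(((λp. p) (1 + 4)), ∅)} | St=∅]
[5] [T=(λq. 3) | E={v↦thunk(((λu. 7) z), {z↦thunk(((λp. p) (1 + 4)), ∅)}), z↦thunk(((λp. p) (1 + 4)), ∅)} | St=[thunk]]
[6] [T=3 | E={q↦thunk(7, {v↦thunk(((λu. 7) z), {z↦thunk(((λp. p) (1 + 4)), ∅)}), z↦thunk(((λp. p) (1 + 4)), ∅)}), v↦thunk(((λu. 7) z), {z↦thunk(((λp. p) (1 + 4)), ∅)}), z↦thunk(((λp. p) (1 + 4)), ∅)} | St=∅]
→ final value 3

Answer: 3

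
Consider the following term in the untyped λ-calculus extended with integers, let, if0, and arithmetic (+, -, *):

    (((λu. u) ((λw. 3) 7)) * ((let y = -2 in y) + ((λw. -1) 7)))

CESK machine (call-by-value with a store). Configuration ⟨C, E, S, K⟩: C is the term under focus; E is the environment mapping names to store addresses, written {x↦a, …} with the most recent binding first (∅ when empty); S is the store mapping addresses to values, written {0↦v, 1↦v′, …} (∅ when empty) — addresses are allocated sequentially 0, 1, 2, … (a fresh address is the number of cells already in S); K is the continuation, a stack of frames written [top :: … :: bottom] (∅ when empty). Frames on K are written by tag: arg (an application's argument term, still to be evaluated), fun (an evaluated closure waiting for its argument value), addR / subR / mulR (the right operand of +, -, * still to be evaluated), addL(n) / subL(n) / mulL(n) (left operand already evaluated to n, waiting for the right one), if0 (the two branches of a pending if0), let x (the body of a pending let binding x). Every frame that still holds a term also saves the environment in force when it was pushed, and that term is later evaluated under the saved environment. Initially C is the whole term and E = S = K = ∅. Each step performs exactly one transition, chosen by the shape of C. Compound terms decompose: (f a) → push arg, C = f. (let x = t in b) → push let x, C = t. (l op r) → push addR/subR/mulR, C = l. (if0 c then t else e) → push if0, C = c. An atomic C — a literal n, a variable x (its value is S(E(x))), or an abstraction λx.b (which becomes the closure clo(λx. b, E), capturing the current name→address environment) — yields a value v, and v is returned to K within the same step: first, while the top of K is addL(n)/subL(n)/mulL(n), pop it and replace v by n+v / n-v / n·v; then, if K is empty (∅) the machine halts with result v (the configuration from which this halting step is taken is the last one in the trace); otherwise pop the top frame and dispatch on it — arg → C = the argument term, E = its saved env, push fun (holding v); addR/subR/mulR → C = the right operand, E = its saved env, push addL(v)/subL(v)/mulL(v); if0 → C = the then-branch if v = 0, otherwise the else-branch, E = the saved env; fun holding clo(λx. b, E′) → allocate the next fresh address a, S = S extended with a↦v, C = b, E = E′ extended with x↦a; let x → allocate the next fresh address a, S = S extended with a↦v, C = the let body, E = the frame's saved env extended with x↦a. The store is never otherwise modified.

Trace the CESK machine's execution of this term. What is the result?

Answer: -9

Machine steps:
0. <C=(((λu. u) ((λw. 3) 7)) * ((let y = -2 in y) + ((λw. -1) 7))), E=∅, S=∅, K=∅>
1. <C=((λu. u) ((λw. 3) 7)), E=∅, S=∅, K=[mulR]>
2. <C=(λu. u), E=∅, S=∅, K=[arg :: mulR]>
3. <C=((λw. 3) 7), E=∅, S=∅, K=[fun :: mulR]>
4. <C=(λw. 3), E=∅, S=∅, K=[arg :: fun :: mulR]>
5. <C=7, E=∅, S=∅, K=[fun :: fun :: mulR]>
6. <C=3, E={w↦0}, S={0↦7}, K=[fun :: mulR]>
7. <C=u, E={u↦1}, S={0↦7, 1↦3}, K=[mulR]>
8. <C=((let y = -2 in y) + ((λw. -1) 7)), E=∅, S={0↦7, 1↦3}, K=[mulL(3)]>
9. <C=(let y = -2 in y), E=∅, S={0↦7, 1↦3}, K=[addR :: mulL(3)]>
10. <C=-2, E=∅, S={0↦7, 1↦3}, K=[let y :: addR :: mulL(3)]>
11. <C=y, E={y↦2}, S={0↦7, 1↦3, 2↦-2}, K=[addR :: mulL(3)]>
12. <C=((λw. -1) 7), E=∅, S={0↦7, 1↦3, 2↦-2}, K=[addL(-2) :: mulL(3)]>
13. <C=(λw. -1), E=∅, S={0↦7, 1↦3, 2↦-2}, K=[arg :: addL(-2) :: mulL(3)]>
14. <C=7, E=∅, S={0↦7, 1↦3, 2↦-2}, K=[fun :: addL(-2) :: mulL(3)]>
15. <C=-1, E={w↦3}, S={0↦7, 1↦3, 2↦-2, 3↦7}, K=[addL(-2) :: mulL(3)]>
→ final value -9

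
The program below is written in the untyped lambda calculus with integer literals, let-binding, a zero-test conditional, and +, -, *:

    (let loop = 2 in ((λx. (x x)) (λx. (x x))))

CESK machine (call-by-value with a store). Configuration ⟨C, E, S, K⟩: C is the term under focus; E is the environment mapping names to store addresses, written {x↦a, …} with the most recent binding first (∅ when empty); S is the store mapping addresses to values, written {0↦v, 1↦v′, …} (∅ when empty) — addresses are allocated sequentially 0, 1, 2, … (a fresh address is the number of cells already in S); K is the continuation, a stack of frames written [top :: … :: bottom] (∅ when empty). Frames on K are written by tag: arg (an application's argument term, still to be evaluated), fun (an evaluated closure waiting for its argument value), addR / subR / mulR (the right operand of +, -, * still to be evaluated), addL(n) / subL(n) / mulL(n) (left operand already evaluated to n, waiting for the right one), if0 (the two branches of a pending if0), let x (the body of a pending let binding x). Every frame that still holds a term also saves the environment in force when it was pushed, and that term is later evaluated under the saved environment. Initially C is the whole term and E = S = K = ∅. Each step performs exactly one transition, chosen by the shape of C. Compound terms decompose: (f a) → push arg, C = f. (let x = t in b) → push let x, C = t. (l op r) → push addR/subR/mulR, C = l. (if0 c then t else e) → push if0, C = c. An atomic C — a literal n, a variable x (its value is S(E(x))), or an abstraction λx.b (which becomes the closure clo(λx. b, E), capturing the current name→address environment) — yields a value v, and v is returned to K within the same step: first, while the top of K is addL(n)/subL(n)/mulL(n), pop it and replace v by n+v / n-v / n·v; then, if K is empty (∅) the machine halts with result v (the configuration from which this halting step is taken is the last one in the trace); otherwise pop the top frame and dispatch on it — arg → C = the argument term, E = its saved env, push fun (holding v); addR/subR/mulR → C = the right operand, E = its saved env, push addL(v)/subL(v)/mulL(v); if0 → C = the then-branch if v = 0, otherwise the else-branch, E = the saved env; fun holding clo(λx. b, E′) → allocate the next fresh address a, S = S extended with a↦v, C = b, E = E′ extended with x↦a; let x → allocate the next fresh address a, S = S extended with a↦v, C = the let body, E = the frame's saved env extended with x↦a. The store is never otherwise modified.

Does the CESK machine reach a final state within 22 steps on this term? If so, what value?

Answer: DIVERGES (no final state within 22 steps)

Execution trace:
step 0: ⟨C=(let loop = 2 in ((λx. (x x)) (λx. (x x)))); E=∅; S=∅; K=∅⟩
step 1: ⟨C=2; E=∅; S=∅; K=[let loop]⟩
step 2: ⟨C=((λx. (x x)) (λx. (x x))); E={loop↦0}; S={0↦2}; K=∅⟩
step 3: ⟨C=(λx. (x x)); E={loop↦0}; S={0↦2}; K=[arg]⟩
step 4: ⟨C=(λx. (x x)); E={loop↦0}; S={0↦2}; K=[fun]⟩
step 5: ⟨C=(x x); E={x↦1, loop↦0}; S={0↦2, 1↦clo(λx. (x x), {loop↦0})}; K=∅⟩
step 6: ⟨C=x; E={x↦1, loop↦0}; S={0↦2, 1↦clo(λx. (x x), {loop↦0})}; K=[arg]⟩
step 7: ⟨C=x; E={x↦1, loop↦0}; S={0↦2, 1↦clo(λx. (x x), {loop↦0})}; K=[fun]⟩
step 8: ⟨C=(x x); E={x↦2, loop↦0}; S={0↦2, 1↦clo(λx. (x x), {loop↦0}), 2↦clo(λx. (x x), {loop↦0})}; K=∅⟩
step 9: ⟨C=x; E={x↦2, loop↦0}; S={0↦2, 1↦clo(λx. (x x), {loop↦0}), 2↦clo(λx. (x x), {loop↦0})}; K=[arg]⟩
step 10: ⟨C=x; E={x↦2, loop↦0}; S={0↦2, 1↦clo(λx. (x x), {loop↦0}), 2↦clo(λx. (x x), {loop↦0})}; K=[fun]⟩
step 11: ⟨C=(x x); E={x↦3, loop↦0}; S={0↦2, 1↦clo(λx. (x x), {loop↦0}), 2↦clo(λx. (x x), {loop↦0}), 3↦clo(λx. (x x), {loop↦0})}; K=∅⟩
step 12: ⟨C=x; E={x↦3, loop↦0}; S={0↦2, 1↦clo(λx. (x x), {loop↦0}), 2↦clo(λx. (x x), {loop↦0}), 3↦clo(λx. (x x), {loop↦0})}; K=[arg]⟩
step 13: ⟨C=x; E={x↦3, loop↦0}; S={0↦2, 1↦clo(λx. (x x), {loop↦0}), 2↦clo(λx. (x x), {loop↦0}), 3↦clo(λx. (x x), {loop↦0})}; K=[fun]⟩
step 14: ⟨C=(x x); E={x↦4, loop↦0}; S={0↦2, 1↦clo(λx. (x x), {loop↦0}), 2↦clo(λx. (x x), {loop↦0}), 3↦clo(λx. (x x), {loop↦0}), 4↦clo(λx. (x x), {loop↦0})}; K=∅⟩
step 15: ⟨C=x; E={x↦4, loop↦0}; S={0↦2, 1↦clo(λx. (x x), {loop↦0}), 2↦clo(λx. (x x), {loop↦0}), 3↦clo(λx. (x x), {loop↦0}), 4↦clo(λx. (x x), {loop↦0})}; K=[arg]⟩
step 16: ⟨C=x; E={x↦4, loop↦0}; S={0↦2, 1↦clo(λx. (x x), {loop↦0}), 2↦clo(λx. (x x), {loop↦0}), 3↦clo(λx. (x x), {loop↦0}), 4↦clo(λx. (x x), {loop↦0})}; K=[fun]⟩
step 17: ⟨C=(x x); E={x↦5, loop↦0}; S={0↦2, 1↦clo(λx. (x x), {loop↦0}), 2↦clo(λx. (x x), {loop↦0}), 3↦clo(λx. (x x), {loop↦0}), 4↦clo(λx. (x x), {loop↦0}), 5↦clo(λx. (x x), {loop↦0})}; K=∅⟩
step 18: ⟨C=x; E={x↦5, loop↦0}; S={0↦2, 1↦clo(λx. (x x), {loop↦0}), 2↦clo(λx. (x x), {loop↦0}), 3↦clo(λx. (x x), {loop↦0}), 4↦clo(λx. (x x), {loop↦0}), 5↦clo(λx. (x x), {loop↦0})}; K=[arg]⟩
step 19: ⟨C=x; E={x↦5, loop↦0}; S={0↦2, 1↦clo(λx. (x x), {loop↦0}), 2↦clo(λx. (x x), {loop↦0}), 3↦clo(λx. (x x), {loop↦0}), 4↦clo(λx. (x x), {loop↦0}), 5↦clo(λx. (x x), {loop↦0})}; K=[fun]⟩
step 20: ⟨C=(x x); E={x↦6, loop↦0}; S={0↦2, 1↦clo(λx. (x x), {loop↦0}), 2↦clo(λx. (x x), {loop↦0}), 3↦clo(λx. (x x), {loop↦0}), 4↦clo(λx. (x x), {loop↦0}), 5↦clo(λx. (x x), {loop↦0}), 6↦clo(λx. (x x), {loop↦0})}; K=∅⟩
step 21: ⟨C=x; E={x↦6, loop↦0}; S={0↦2, 1↦clo(λx. (x x), {loop↦0}), 2↦clo(λx. (x x), {loop↦0}), 3↦clo(λx. (x x), {loop↦0}), 4↦clo(λx. (x x), {loop↦0}), 5↦clo(λx. (x x), {loop↦0}), 6↦clo(λx. (x x), {loop↦0})}; K=[arg]⟩
step 22: ⟨C=x; E={x↦6, loop↦0}; S={0↦2, 1↦clo(λx. (x x), {loop↦0}), 2↦clo(λx. (x x), {loop↦0}), 3↦clo(λx. (x x), {loop↦0}), 4↦clo(λx. (x x), {loop↦0}), 5↦clo(λx. (x x), {loop↦0}), 6↦clo(λx. (x x), {loop↦0})}; K=[fun]⟩
→ 22 transitions taken and the configuration is still not final: no result within 22 steps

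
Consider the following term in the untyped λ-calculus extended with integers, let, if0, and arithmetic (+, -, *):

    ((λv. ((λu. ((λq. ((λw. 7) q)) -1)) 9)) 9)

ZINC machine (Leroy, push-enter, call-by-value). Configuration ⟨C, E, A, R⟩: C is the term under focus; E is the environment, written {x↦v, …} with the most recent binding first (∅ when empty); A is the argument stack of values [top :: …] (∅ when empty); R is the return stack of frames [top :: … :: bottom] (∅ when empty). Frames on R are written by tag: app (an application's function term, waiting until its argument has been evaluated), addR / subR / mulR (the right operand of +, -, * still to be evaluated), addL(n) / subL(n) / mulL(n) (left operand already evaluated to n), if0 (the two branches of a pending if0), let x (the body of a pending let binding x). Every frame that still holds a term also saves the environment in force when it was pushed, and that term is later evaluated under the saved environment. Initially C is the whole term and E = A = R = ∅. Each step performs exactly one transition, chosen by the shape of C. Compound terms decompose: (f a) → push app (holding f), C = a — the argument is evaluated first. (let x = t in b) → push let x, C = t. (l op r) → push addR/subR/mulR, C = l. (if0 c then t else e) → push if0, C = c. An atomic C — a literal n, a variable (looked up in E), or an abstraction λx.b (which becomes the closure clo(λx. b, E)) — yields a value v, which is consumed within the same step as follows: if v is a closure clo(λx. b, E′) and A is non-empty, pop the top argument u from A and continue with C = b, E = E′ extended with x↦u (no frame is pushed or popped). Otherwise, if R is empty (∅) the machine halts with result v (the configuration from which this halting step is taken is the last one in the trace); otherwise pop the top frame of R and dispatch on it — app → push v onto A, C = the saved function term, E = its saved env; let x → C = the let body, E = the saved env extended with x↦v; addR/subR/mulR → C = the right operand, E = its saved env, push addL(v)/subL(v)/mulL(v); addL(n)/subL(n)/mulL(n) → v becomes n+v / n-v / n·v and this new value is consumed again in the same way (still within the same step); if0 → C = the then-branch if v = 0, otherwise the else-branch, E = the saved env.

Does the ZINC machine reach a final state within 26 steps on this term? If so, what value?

[0] [C=((λv. ((λu. ((λq. ((λw. 7) q)) -1)) 9)) 9) | E=∅ | A=∅ | R=∅]
[1] [C=9 | E=∅ | A=∅ | R=[app]]
[2] [C=(λv. ((λu. ((λq. ((λw. 7) q)) -1)) 9)) | E=∅ | A=[9] | R=∅]
[3] [C=((λu. ((λq. ((λw. 7) q)) -1)) 9) | E={v↦9} | A=∅ | R=∅]
[4] [C=9 | E={v↦9} | A=∅ | R=[app]]
[5] [C=(λu. ((λq. ((λw. 7) q)) -1)) | E={v↦9} | A=[9] | R=∅]
[6] [C=((λq. ((λw. 7) q)) -1) | E={u↦9, v↦9} | A=∅ | R=∅]
[7] [C=-1 | E={u↦9, v↦9} | A=∅ | R=[app]]
[8] [C=(λq. ((λw. 7) q)) | E={u↦9, v↦9} | A=[-1] | R=∅]
[9] [C=((λw. 7) q) | E={q↦-1, u↦9, v↦9} | A=∅ | R=∅]
[10] [C=q | E={q↦-1, u↦9, v↦9} | A=∅ | R=[app]]
[11] [C=(λw. 7) | E={q↦-1, u↦9, v↦9} | A=[-1] | R=∅]
[12] [C=7 | E={w↦-1, q↦-1, u↦9, v↦9} | A=∅ | R=∅]
→ final value 7

Answer: 7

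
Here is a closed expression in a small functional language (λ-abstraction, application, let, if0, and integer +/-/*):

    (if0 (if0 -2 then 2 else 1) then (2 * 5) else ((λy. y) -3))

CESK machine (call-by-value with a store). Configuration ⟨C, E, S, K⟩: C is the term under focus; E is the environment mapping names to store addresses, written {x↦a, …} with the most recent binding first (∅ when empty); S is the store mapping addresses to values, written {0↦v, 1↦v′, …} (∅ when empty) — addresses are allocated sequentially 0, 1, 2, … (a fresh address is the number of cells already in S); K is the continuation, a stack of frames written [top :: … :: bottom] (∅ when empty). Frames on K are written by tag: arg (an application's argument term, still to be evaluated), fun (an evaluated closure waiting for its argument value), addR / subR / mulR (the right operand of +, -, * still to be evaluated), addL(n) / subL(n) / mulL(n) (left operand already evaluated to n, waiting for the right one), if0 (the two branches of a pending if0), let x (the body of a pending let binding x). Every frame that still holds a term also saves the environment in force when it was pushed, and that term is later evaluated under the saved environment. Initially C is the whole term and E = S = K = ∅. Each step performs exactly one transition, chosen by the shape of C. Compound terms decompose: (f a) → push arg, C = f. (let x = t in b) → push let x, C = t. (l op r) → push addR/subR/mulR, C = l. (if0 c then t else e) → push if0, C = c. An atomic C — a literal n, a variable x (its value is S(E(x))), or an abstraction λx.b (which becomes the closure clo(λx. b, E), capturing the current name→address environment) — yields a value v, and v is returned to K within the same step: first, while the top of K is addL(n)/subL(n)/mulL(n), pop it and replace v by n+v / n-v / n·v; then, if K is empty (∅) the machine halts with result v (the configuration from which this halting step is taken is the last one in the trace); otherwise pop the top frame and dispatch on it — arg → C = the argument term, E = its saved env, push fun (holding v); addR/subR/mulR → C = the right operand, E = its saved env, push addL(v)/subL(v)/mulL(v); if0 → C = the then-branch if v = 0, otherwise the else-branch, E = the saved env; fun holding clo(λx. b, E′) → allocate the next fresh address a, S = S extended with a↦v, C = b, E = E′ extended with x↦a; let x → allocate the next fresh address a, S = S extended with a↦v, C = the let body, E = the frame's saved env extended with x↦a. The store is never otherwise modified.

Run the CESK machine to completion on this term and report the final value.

Answer: -3

Machine steps:
[0] [C=(if0 (if0 -2 then 2 else 1) then (2 * 5) else ((λy. y) -3)) | E=∅ | S=∅ | K=∅]
[1] [C=(if0 -2 then 2 else 1) | E=∅ | S=∅ | K=[if0]]
[2] [C=-2 | E=∅ | S=∅ | K=[if0 :: if0]]
[3] [C=1 | E=∅ | S=∅ | K=[if0]]
[4] [C=((λy. y) -3) | E=∅ | S=∅ | K=∅]
[5] [C=(λy. y) | E=∅ | S=∅ | K=[arg]]
[6] [C=-3 | E=∅ | S=∅ | K=[fun]]
[7] [C=y | E={y↦0} | S={0↦-3} | K=∅]
→ final value -3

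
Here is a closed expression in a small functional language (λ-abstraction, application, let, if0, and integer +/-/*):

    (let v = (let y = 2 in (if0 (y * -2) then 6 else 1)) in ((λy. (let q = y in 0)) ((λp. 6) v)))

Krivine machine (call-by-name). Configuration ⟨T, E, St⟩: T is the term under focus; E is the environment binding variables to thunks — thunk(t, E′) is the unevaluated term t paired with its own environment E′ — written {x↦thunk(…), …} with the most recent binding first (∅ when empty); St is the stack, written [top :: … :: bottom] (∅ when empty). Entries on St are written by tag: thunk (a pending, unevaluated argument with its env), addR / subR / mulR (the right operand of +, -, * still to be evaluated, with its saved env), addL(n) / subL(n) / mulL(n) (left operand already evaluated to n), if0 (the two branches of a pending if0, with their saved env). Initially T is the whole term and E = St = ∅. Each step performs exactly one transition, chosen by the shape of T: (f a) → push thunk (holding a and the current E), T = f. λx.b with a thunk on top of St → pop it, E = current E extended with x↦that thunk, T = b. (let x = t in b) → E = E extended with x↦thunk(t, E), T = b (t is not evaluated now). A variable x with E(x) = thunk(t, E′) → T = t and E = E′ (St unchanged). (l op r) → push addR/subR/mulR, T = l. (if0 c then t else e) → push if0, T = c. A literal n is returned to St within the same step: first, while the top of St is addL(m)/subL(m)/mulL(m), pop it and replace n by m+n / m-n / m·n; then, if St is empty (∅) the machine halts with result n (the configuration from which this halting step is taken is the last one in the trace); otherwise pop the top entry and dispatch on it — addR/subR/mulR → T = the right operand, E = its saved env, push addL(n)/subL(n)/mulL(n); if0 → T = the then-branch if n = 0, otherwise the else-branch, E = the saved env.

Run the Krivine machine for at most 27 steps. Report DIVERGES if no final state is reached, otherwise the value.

Answer: 0

Execution trace:
[0] ⟨T=(let v = (let y = 2 in (if0 (y * -2) then 6 else 1)) in ((λy. (let q = y in 0)) ((λp. 6) v))); E=∅; St=∅⟩
[1] ⟨T=((λy. (let q = y in 0)) ((λp. 6) v)); E={v↦thunk((let y = 2 in (if0 (y * -2) then 6 else 1)), ∅)}; St=∅⟩
[2] ⟨T=(λy. (let q = y in 0)); E={v↦thunk((let y = 2 in (if0 (y * -2) then 6 else 1)), ∅)}; St=[thunk]⟩
[3] ⟨T=(let q = y in 0); E={y↦thunk(((λp. 6) v), {v↦thunk((let y = 2 in (if0 (y * -2) then 6 else 1)), ∅)}), v↦thunk((let y = 2 in (if0 (y * -2) then 6 else 1)), ∅)}; St=∅⟩
[4] ⟨T=0; E={q↦thunk(y, {y↦thunk(((λp. 6) v), {v↦thunk((let y = 2 in (if0 (y * -2) then 6 else 1)), ∅)}), v↦thunk((let y = 2 in (if0 (y * -2) then 6 else 1)), ∅)}), y↦thunk(((λp. 6) v), {v↦thunk((let y = 2 in (if0 (y * -2) then 6 else 1)), ∅)}), v↦thunk((let y = 2 in (if0 (y * -2) then 6 else 1)), ∅)}; St=∅⟩
→ final value 0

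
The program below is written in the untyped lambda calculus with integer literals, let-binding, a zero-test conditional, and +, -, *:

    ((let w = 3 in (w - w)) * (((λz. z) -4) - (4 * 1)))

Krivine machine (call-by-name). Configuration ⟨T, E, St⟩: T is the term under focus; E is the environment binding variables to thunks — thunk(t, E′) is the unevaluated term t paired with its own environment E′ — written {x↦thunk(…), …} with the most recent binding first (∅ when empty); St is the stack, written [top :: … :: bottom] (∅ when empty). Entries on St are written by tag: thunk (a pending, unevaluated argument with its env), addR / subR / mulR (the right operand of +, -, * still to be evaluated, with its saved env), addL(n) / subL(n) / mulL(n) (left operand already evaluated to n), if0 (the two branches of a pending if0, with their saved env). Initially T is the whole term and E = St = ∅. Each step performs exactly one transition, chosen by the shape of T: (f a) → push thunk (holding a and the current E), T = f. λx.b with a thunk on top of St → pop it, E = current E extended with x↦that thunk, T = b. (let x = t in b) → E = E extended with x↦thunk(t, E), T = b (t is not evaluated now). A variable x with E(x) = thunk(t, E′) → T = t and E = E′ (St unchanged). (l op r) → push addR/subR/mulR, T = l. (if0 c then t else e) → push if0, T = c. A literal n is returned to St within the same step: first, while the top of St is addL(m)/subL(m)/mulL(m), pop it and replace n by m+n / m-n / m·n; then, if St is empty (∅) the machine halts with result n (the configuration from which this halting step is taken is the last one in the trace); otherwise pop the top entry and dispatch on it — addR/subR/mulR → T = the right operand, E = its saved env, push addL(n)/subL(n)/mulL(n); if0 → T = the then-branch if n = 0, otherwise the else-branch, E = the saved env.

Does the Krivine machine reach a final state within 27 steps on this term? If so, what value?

Answer: 0

Execution trace:
0. ⟨T=((let w = 3 in (w - w)) * (((λz. z) -4) - (4 * 1))); E=∅; St=∅⟩
1. ⟨T=(let w = 3 in (w - w)); E=∅; St=[mulR]⟩
2. ⟨T=(w - w); E={w↦thunk(3, ∅)}; St=[mulR]⟩
3. ⟨T=w; E={w↦thunk(3, ∅)}; St=[subR :: mulR]⟩
4. ⟨T=3; E=∅; St=[subR :: mulR]⟩
5. ⟨T=w; E={w↦thunk(3, ∅)}; St=[subL(3) :: mulR]⟩
6. ⟨T=3; E=∅; St=[subL(3) :: mulR]⟩
7. ⟨T=(((λz. z) -4) - (4 * 1)); E=∅; St=[mulL(0)]⟩
8. ⟨T=((λz. z) -4); E=∅; St=[subR :: mulL(0)]⟩
9. ⟨T=(λz. z); E=∅; St=[thunk :: subR :: mulL(0)]⟩
10. ⟨T=z; E={z↦thunk(-4, ∅)}; St=[subR :: mulL(0)]⟩
11. ⟨T=-4; E=∅; St=[subR :: mulL(0)]⟩
12. ⟨T=(4 * 1); E=∅; St=[subL(-4) :: mulL(0)]⟩
13. ⟨T=4; E=∅; St=[mulR :: subL(-4) :: mulL(0)]⟩
14. ⟨T=1; E=∅; St=[mulL(4) :: subL(-4) :: mulL(0)]⟩
→ final value 0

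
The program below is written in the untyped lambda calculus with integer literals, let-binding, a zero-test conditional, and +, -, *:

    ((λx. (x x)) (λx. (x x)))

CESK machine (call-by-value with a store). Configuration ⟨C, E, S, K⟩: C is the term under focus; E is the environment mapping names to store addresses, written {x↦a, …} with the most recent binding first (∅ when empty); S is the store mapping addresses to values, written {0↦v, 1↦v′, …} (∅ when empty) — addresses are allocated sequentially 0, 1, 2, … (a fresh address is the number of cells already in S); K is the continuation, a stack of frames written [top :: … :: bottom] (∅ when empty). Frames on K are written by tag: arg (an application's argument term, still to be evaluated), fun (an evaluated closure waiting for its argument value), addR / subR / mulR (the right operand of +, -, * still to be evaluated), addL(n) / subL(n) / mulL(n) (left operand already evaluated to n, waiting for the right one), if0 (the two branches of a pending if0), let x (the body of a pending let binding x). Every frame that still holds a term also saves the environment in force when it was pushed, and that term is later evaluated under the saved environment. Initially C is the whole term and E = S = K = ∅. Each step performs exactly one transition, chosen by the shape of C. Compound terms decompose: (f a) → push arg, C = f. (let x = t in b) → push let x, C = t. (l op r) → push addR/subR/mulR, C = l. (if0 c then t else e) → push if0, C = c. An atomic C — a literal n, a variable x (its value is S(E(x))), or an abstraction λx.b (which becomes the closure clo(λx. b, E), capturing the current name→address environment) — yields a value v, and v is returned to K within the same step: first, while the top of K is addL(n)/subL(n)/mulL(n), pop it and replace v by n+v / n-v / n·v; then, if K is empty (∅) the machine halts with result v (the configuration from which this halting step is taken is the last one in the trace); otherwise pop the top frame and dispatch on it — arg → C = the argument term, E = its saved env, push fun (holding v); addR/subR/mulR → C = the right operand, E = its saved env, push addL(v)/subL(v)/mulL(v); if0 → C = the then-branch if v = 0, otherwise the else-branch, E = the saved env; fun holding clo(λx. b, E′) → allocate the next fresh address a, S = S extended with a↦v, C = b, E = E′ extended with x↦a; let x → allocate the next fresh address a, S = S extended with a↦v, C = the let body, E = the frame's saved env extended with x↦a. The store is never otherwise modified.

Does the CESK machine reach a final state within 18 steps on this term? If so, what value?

0. <C=((λx. (x x)) (λx. (x x))), E=∅, S=∅, K=∅>
1. <C=(λx. (x x)), E=∅, S=∅, K=[arg]>
2. <C=(λx. (x x)), E=∅, S=∅, K=[fun]>
3. <C=(x x), E={x↦0}, S={0↦clo(λx. (x x), ∅)}, K=∅>
4. <C=x, E={x↦0}, S={0↦clo(λx. (x x), ∅)}, K=[arg]>
5. <C=x, E={x↦0}, S={0↦clo(λx. (x x), ∅)}, K=[fun]>
6. <C=(x x), E={x↦1}, S={0↦clo(λx. (x x), ∅), 1↦clo(λx. (x x), ∅)}, K=∅>
7. <C=x, E={x↦1}, S={0↦clo(λx. (x x), ∅), 1↦clo(λx. (x x), ∅)}, K=[arg]>
8. <C=x, E={x↦1}, S={0↦clo(λx. (x x), ∅), 1↦clo(λx. (x x), ∅)}, K=[fun]>
9. <C=(x x), E={x↦2}, S={0↦clo(λx. (x x), ∅), 1↦clo(λx. (x x), ∅), 2↦clo(λx. (x x), ∅)}, K=∅>
10. <C=x, E={x↦2}, S={0↦clo(λx. (x x), ∅), 1↦clo(λx. (x x), ∅), 2↦clo(λx. (x x), ∅)}, K=[arg]>
11. <C=x, E={x↦2}, S={0↦clo(λx. (x x), ∅), 1↦clo(λx. (x x), ∅), 2↦clo(λx. (x x), ∅)}, K=[fun]>
12. <C=(x x), E={x↦3}, S={0↦clo(λx. (x x), ∅), 1↦clo(λx. (x x), ∅), 2↦clo(λx. (x x), ∅), 3↦clo(λx. (x x), ∅)}, K=∅>
13. <C=x, E={x↦3}, S={0↦clo(λx. (x x), ∅), 1↦clo(λx. (x x), ∅), 2↦clo(λx. (x x), ∅), 3↦clo(λx. (x x), ∅)}, K=[arg]>
14. <C=x, E={x↦3}, S={0↦clo(λx. (x x), ∅), 1↦clo(λx. (x x), ∅), 2↦clo(λx. (x x), ∅), 3↦clo(λx. (x x), ∅)}, K=[fun]>
15. <C=(x x), E={x↦4}, S={0↦clo(λx. (x x), ∅), 1↦clo(λx. (x x), ∅), 2↦clo(λx. (x x), ∅), 3↦clo(λx. (x x), ∅), 4↦clo(λx. (x x), ∅)}, K=∅>
16. <C=x, E={x↦4}, S={0↦clo(λx. (x x), ∅), 1↦clo(λx. (x x), ∅), 2↦clo(λx. (x x), ∅), 3↦clo(λx. (x x), ∅), 4↦clo(λx. (x x), ∅)}, K=[arg]>
17. <C=x, E={x↦4}, S={0↦clo(λx. (x x), ∅), 1↦clo(λx. (x x), ∅), 2↦clo(λx. (x x), ∅), 3↦clo(λx. (x x), ∅), 4↦clo(λx. (x x), ∅)}, K=[fun]>
18. <C=(x x), E={x↦5}, S={0↦clo(λx. (x x), ∅), 1↦clo(λx. (x x), ∅), 2↦clo(λx. (x x), ∅), 3↦clo(λx. (x x), ∅), 4↦clo(λx. (x x), ∅), 5↦clo(λx. (x x), ∅)}, K=∅>
→ 18 transitions taken and the configuration is still not final: no result within 18 steps

Answer: DIVERGES (no final state within 18 steps)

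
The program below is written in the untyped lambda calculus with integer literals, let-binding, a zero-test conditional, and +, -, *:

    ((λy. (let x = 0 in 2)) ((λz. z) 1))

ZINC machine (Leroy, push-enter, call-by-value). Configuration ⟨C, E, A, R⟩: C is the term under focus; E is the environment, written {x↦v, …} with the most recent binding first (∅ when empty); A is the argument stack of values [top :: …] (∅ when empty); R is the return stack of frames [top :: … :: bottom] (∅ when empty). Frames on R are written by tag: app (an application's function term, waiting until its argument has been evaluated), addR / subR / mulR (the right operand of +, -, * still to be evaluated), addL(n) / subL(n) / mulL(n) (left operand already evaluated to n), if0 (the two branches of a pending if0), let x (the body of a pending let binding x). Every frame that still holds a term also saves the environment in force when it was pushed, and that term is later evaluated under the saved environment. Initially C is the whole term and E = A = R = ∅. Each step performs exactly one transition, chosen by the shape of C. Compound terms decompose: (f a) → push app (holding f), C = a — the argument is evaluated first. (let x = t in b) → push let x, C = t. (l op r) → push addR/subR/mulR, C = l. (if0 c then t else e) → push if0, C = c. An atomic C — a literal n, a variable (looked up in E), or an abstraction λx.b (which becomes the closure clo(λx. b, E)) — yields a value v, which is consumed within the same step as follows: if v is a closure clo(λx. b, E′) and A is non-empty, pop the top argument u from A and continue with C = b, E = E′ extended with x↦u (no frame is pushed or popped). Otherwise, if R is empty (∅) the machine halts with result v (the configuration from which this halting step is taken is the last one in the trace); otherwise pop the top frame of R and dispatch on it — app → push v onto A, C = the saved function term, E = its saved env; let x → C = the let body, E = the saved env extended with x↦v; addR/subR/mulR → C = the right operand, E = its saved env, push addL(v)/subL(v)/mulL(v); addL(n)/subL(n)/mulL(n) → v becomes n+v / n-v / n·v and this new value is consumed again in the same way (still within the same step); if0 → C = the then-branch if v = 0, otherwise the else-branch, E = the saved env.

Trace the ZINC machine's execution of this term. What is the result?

0. <C=((λy. (let x = 0 in 2)) ((λz. z) 1)), E=∅, A=∅, R=∅>
1. <C=((λz. z) 1), E=∅, A=∅, R=[app]>
2. <C=1, E=∅, A=∅, R=[app :: app]>
3. <C=(λz. z), E=∅, A=[1], R=[app]>
4. <C=z, E={z↦1}, A=∅, R=[app]>
5. <C=(λy. (let x = 0 in 2)), E=∅, A=[1], R=∅>
6. <C=(let x = 0 in 2), E={y↦1}, A=∅, R=∅>
7. <C=0, E={y↦1}, A=∅, R=[let x]>
8. <C=2, E={x↦0, y↦1}, A=∅, R=∅>
→ final value 2

Answer: 2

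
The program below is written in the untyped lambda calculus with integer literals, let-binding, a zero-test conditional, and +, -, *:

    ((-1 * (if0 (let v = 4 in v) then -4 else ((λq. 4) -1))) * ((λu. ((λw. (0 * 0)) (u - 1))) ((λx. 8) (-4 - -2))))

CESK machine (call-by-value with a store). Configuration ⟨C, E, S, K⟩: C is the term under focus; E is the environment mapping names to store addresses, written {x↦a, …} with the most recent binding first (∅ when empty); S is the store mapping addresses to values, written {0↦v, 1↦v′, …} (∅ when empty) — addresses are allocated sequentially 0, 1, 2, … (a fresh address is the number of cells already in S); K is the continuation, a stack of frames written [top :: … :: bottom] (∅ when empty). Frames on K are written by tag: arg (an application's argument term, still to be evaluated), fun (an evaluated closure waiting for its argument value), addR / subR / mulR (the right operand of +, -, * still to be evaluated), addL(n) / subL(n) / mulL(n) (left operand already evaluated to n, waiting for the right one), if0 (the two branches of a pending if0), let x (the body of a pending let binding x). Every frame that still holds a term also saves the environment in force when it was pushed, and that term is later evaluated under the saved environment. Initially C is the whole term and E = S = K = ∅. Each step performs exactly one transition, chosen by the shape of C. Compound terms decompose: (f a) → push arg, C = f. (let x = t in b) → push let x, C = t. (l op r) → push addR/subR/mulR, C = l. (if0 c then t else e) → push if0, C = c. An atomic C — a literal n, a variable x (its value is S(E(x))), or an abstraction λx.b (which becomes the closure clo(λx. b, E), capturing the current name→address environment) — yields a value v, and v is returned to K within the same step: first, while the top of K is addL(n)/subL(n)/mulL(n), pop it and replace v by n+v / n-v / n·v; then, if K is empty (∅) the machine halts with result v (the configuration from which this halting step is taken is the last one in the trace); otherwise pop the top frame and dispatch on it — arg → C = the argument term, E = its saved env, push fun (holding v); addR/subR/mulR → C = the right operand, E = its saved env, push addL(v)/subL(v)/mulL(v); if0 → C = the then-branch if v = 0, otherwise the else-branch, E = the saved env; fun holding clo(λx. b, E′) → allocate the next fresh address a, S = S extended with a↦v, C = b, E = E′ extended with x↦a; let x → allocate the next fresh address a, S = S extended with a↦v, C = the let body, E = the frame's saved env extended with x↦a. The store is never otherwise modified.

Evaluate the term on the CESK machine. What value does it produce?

Answer: 0

Execution trace:
[0] ⟨C=((-1 * (if0 (let v = 4 in v) then -4 else ((λq. 4) -1))) * ((λu. ((λw. (0 * 0)) (u - 1))) ((λx. 8) (-4 - -2)))); E=∅; S=∅; K=∅⟩
[1] ⟨C=(-1 * (if0 (let v = 4 in v) then -4 else ((λq. 4) -1))); E=∅; S=∅; K=[mulR]⟩
[2] ⟨C=-1; E=∅; S=∅; K=[mulR :: mulR]⟩
[3] ⟨C=(if0 (let v = 4 in v) then -4 else ((λq. 4) -1)); E=∅; S=∅; K=[mulL(-1) :: mulR]⟩
[4] ⟨C=(let v = 4 in v); E=∅; S=∅; K=[if0 :: mulL(-1) :: mulR]⟩
[5] ⟨C=4; E=∅; S=∅; K=[let v :: if0 :: mulL(-1) :: mulR]⟩
[6] ⟨C=v; E={v↦0}; S={0↦4}; K=[if0 :: mulL(-1) :: mulR]⟩
[7] ⟨C=((λq. 4) -1); E=∅; S={0↦4}; K=[mulL(-1) :: mulR]⟩
[8] ⟨C=(λq. 4); E=∅; S={0↦4}; K=[arg :: mulL(-1) :: mulR]⟩
[9] ⟨C=-1; E=∅; S={0↦4}; K=[fun :: mulL(-1) :: mulR]⟩
[10] ⟨C=4; E={q↦1}; S={0↦4, 1↦-1}; K=[mulL(-1) :: mulR]⟩
[11] ⟨C=((λu. ((λw. (0 * 0)) (u - 1))) ((λx. 8) (-4 - -2))); E=∅; S={0↦4, 1↦-1}; K=[mulL(-4)]⟩
[12] ⟨C=(λu. ((λw. (0 * 0)) (u - 1))); E=∅; S={0↦4, 1↦-1}; K=[arg :: mulL(-4)]⟩
[13] ⟨C=((λx. 8) (-4 - -2)); E=∅; S={0↦4, 1↦-1}; K=[fun :: mulL(-4)]⟩
[14] ⟨C=(λx. 8); E=∅; S={0↦4, 1↦-1}; K=[arg :: fun :: mulL(-4)]⟩
[15] ⟨C=(-4 - -2); E=∅; S={0↦4, 1↦-1}; K=[fun :: fun :: mulL(-4)]⟩
[16] ⟨C=-4; E=∅; S={0↦4, 1↦-1}; K=[subR :: fun :: fun :: mulL(-4)]⟩
[17] ⟨C=-2; E=∅; S={0↦4, 1↦-1}; K=[subL(-4) :: fun :: fun :: mulL(-4)]⟩
[18] ⟨C=8; E={x↦2}; S={0↦4, 1↦-1, 2↦-2}; K=[fun :: mulL(-4)]⟩
[19] ⟨C=((λw. (0 * 0)) (u - 1)); E={u↦3}; S={0↦4, 1↦-1, 2↦-2, 3↦8}; K=[mulL(-4)]⟩
[20] ⟨C=(λw. (0 * 0)); E={u↦3}; S={0↦4, 1↦-1, 2↦-2, 3↦8}; K=[arg :: mulL(-4)]⟩
[21] ⟨C=(u - 1); E={u↦3}; S={0↦4, 1↦-1, 2↦-2, 3↦8}; K=[fun :: mulL(-4)]⟩
[22] ⟨C=u; E={u↦3}; S={0↦4, 1↦-1, 2↦-2, 3↦8}; K=[subR :: fun :: mulL(-4)]⟩
[23] ⟨C=1; E={u↦3}; S={0↦4, 1↦-1, 2↦-2, 3↦8}; K=[subL(8) :: fun :: mulL(-4)]⟩
[24] ⟨C=(0 * 0); E={w↦4, u↦3}; S={0↦4, 1↦-1, 2↦-2, 3↦8, 4↦7}; K=[mulL(-4)]⟩
[25] ⟨C=0; E={w↦4, u↦3}; S={0↦4, 1↦-1, 2↦-2, 3↦8, 4↦7}; K=[mulR :: mulL(-4)]⟩
[26] ⟨C=0; E={w↦4, u↦3}; S={0↦4, 1↦-1, 2↦-2, 3↦8, 4↦7}; K=[mulL(0) :: mulL(-4)]⟩
→ final value 0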